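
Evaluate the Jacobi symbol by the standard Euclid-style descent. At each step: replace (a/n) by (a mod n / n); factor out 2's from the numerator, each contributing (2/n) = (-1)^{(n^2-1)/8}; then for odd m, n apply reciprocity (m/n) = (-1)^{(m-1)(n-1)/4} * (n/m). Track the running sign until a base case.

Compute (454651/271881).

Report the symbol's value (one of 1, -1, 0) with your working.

(454651/271881) = (182770/271881)   [reduce mod 271881]
182770 = 2^1·91385; (2/271881) = +1 since 271881 mod 8 = 1, so (182770/271881) = (+1)^1·(91385/271881); sign now +1
reciprocity: (91385/271881) = +1·(271881/91385) since 91385 mod 4 = 1, 271881 mod 4 = 1; sign now +1
(271881/91385) = (89111/91385)   [reduce mod 91385]
reciprocity: (89111/91385) = +1·(91385/89111) since 89111 mod 4 = 3, 91385 mod 4 = 1; sign now +1
(91385/89111) = (2274/89111)   [reduce mod 89111]
2274 = 2^1·1137; (2/89111) = +1 since 89111 mod 8 = 7, so (2274/89111) = (+1)^1·(1137/89111); sign now +1
reciprocity: (1137/89111) = +1·(89111/1137) since 1137 mod 4 = 1, 89111 mod 4 = 3; sign now +1
(89111/1137) = (425/1137)   [reduce mod 1137]
reciprocity: (425/1137) = +1·(1137/425) since 425 mod 4 = 1, 1137 mod 4 = 1; sign now +1
(1137/425) = (287/425)   [reduce mod 425]
reciprocity: (287/425) = +1·(425/287) since 287 mod 4 = 3, 425 mod 4 = 1; sign now +1
(425/287) = (138/287)   [reduce mod 287]
138 = 2^1·69; (2/287) = +1 since 287 mod 8 = 7, so (138/287) = (+1)^1·(69/287); sign now +1
reciprocity: (69/287) = +1·(287/69) since 69 mod 4 = 1, 287 mod 4 = 3; sign now +1
(287/69) = (11/69)   [reduce mod 69]
reciprocity: (11/69) = +1·(69/11) since 11 mod 4 = 3, 69 mod 4 = 1; sign now +1
(69/11) = (3/11)   [reduce mod 11]
reciprocity: (3/11) = -1·(11/3) since 3 mod 4 = 3, 11 mod 4 = 3; sign now -1
(11/3) = (2/3)   [reduce mod 3]
2 = 2^1·1; (2/3) = -1 since 3 mod 8 = 3, so (2/3) = (-1)^1·(1/3); sign now +1
(1/3) = 1; final value = sign = +1

1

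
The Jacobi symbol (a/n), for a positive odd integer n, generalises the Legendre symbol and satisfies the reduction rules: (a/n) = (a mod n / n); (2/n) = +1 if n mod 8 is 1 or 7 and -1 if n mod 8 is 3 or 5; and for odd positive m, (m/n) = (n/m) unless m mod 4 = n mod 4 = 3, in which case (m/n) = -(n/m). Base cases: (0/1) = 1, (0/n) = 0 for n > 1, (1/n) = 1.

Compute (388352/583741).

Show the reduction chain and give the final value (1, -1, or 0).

388352 = 2^8·1517; (2/583741) = -1 since 583741 mod 8 = 5, so (388352/583741) = (-1)^8·(1517/583741); sign now +1
reciprocity: (1517/583741) = +1·(583741/1517) since 1517 mod 4 = 1, 583741 mod 4 = 1; sign now +1
(583741/1517) = (1213/1517)   [reduce mod 1517]
reciprocity: (1213/1517) = +1·(1517/1213) since 1213 mod 4 = 1, 1517 mod 4 = 1; sign now +1
(1517/1213) = (304/1213)   [reduce mod 1213]
304 = 2^4·19; (2/1213) = -1 since 1213 mod 8 = 5, so (304/1213) = (-1)^4·(19/1213); sign now +1
reciprocity: (19/1213) = +1·(1213/19) since 19 mod 4 = 3, 1213 mod 4 = 1; sign now +1
(1213/19) = (16/19)   [reduce mod 19]
16 = 2^4·1; (2/19) = -1 since 19 mod 8 = 3, so (16/19) = (-1)^4·(1/19); sign now +1
(1/19) = 1; final value = sign = +1

1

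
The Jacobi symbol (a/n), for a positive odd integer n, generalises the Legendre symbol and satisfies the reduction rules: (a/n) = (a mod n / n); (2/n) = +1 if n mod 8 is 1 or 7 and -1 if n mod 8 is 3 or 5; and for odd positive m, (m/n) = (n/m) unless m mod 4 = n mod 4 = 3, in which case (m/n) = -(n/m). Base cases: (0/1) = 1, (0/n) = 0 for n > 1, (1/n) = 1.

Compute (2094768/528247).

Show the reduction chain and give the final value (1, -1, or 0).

(2094768/528247) = (510027/528247)   [reduce mod 528247]
reciprocity: (510027/528247) = -1·(528247/510027) since 510027 mod 4 = 3, 528247 mod 4 = 3; sign now -1
(528247/510027) = (18220/510027)   [reduce mod 510027]
18220 = 2^2·4555; (2/510027) = -1 since 510027 mod 8 = 3, so (18220/510027) = (-1)^2·(4555/510027); sign now -1
reciprocity: (4555/510027) = -1·(510027/4555) since 4555 mod 4 = 3, 510027 mod 4 = 3; sign now +1
(510027/4555) = (4422/4555)   [reduce mod 4555]
4422 = 2^1·2211; (2/4555) = -1 since 4555 mod 8 = 3, so (4422/4555) = (-1)^1·(2211/4555); sign now -1
reciprocity: (2211/4555) = -1·(4555/2211) since 2211 mod 4 = 3, 4555 mod 4 = 3; sign now +1
(4555/2211) = (133/2211)   [reduce mod 2211]
reciprocity: (133/2211) = +1·(2211/133) since 133 mod 4 = 1, 2211 mod 4 = 3; sign now +1
(2211/133) = (83/133)   [reduce mod 133]
reciprocity: (83/133) = +1·(133/83) since 83 mod 4 = 3, 133 mod 4 = 1; sign now +1
(133/83) = (50/83)   [reduce mod 83]
50 = 2^1·25; (2/83) = -1 since 83 mod 8 = 3, so (50/83) = (-1)^1·(25/83); sign now -1
reciprocity: (25/83) = +1·(83/25) since 25 mod 4 = 1, 83 mod 4 = 3; sign now -1
(83/25) = (8/25)   [reduce mod 25]
8 = 2^3·1; (2/25) = +1 since 25 mod 8 = 1, so (8/25) = (+1)^3·(1/25); sign now -1
(1/25) = 1; final value = sign = -1

-1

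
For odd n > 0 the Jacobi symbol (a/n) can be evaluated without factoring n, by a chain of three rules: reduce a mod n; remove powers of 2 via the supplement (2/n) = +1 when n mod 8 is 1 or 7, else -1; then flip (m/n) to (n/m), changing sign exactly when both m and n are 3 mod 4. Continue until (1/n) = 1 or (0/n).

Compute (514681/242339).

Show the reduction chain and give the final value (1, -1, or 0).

(514681/242339) = (30003/242339)   [reduce mod 242339]
reciprocity: (30003/242339) = -1·(242339/30003) since 30003 mod 4 = 3, 242339 mod 4 = 3; sign now -1
(242339/30003) = (2315/30003)   [reduce mod 30003]
reciprocity: (2315/30003) = -1·(30003/2315) since 2315 mod 4 = 3, 30003 mod 4 = 3; sign now +1
(30003/2315) = (2223/2315)   [reduce mod 2315]
reciprocity: (2223/2315) = -1·(2315/2223) since 2223 mod 4 = 3, 2315 mod 4 = 3; sign now -1
(2315/2223) = (92/2223)   [reduce mod 2223]
92 = 2^2·23; (2/2223) = +1 since 2223 mod 8 = 7, so (92/2223) = (+1)^2·(23/2223); sign now -1
reciprocity: (23/2223) = -1·(2223/23) since 23 mod 4 = 3, 2223 mod 4 = 3; sign now +1
(2223/23) = (15/23)   [reduce mod 23]
reciprocity: (15/23) = -1·(23/15) since 15 mod 4 = 3, 23 mod 4 = 3; sign now -1
(23/15) = (8/15)   [reduce mod 15]
8 = 2^3·1; (2/15) = +1 since 15 mod 8 = 7, so (8/15) = (+1)^3·(1/15); sign now -1
(1/15) = 1; final value = sign = -1

-1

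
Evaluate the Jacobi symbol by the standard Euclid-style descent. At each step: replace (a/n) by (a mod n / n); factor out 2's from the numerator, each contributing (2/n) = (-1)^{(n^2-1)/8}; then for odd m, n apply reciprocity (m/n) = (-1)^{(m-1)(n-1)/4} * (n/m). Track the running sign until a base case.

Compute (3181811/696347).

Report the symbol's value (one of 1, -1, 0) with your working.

(3181811/696347): 3181811 mod 696347 = 396423, so (3181811/696347) = (396423/696347)
flip (396423/696347) -> (696347/396423): both odd, 396423 mod 4 = 3, 696347 mod 4 = 3, so the flip contributes -1; sign now -1
(696347/396423): 696347 mod 396423 = 299924, so (696347/396423) = (299924/396423)
factor out 2^2: 299924 = 2^2·74981; with 396423 mod 8 = 7, (2/396423) = +1; sign now -1; continue with (74981/396423)
flip (74981/396423) -> (396423/74981): both odd, 74981 mod 4 = 1, 396423 mod 4 = 3, so the flip contributes +1; sign now -1
(396423/74981): 396423 mod 74981 = 21518, so (396423/74981) = (21518/74981)
factor out 2^1: 21518 = 2^1·10759; with 74981 mod 8 = 5, (2/74981) = -1; sign now +1; continue with (10759/74981)
flip (10759/74981) -> (74981/10759): both odd, 10759 mod 4 = 3, 74981 mod 4 = 1, so the flip contributes +1; sign now +1
(74981/10759): 74981 mod 10759 = 10427, so (74981/10759) = (10427/10759)
flip (10427/10759) -> (10759/10427): both odd, 10427 mod 4 = 3, 10759 mod 4 = 3, so the flip contributes -1; sign now -1
(10759/10427): 10759 mod 10427 = 332, so (10759/10427) = (332/10427)
factor out 2^2: 332 = 2^2·83; with 10427 mod 8 = 3, (2/10427) = -1; sign now -1; continue with (83/10427)
flip (83/10427) -> (10427/83): both odd, 83 mod 4 = 3, 10427 mod 4 = 3, so the flip contributes -1; sign now +1
(10427/83): 10427 mod 83 = 52, so (10427/83) = (52/83)
factor out 2^2: 52 = 2^2·13; with 83 mod 8 = 3, (2/83) = -1; sign now +1; continue with (13/83)
flip (13/83) -> (83/13): both odd, 13 mod 4 = 1, 83 mod 4 = 3, so the flip contributes +1; sign now +1
(83/13): 83 mod 13 = 5, so (83/13) = (5/13)
flip (5/13) -> (13/5): both odd, 5 mod 4 = 1, 13 mod 4 = 1, so the flip contributes +1; sign now +1
(13/5): 13 mod 5 = 3, so (13/5) = (3/5)
flip (3/5) -> (5/3): both odd, 3 mod 4 = 3, 5 mod 4 = 1, so the flip contributes +1; sign now +1
(5/3): 5 mod 3 = 2, so (5/3) = (2/3)
factor out 2^1: 2 = 2^1·1; with 3 mod 8 = 3, (2/3) = -1; sign now -1; continue with (1/3)
reached (1/3) = 1, so the symbol is -1

-1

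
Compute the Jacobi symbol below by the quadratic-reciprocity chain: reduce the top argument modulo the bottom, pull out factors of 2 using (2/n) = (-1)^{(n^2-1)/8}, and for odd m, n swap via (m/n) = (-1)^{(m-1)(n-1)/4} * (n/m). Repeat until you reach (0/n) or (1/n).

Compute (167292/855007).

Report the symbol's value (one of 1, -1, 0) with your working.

167292 = 2^2·41823; (2/855007) = +1 since 855007 mod 8 = 7, so (167292/855007) = (+1)^2·(41823/855007); sign now +1
reciprocity: (41823/855007) = -1·(855007/41823) since 41823 mod 4 = 3, 855007 mod 4 = 3; sign now -1
(855007/41823) = (18547/41823)   [reduce mod 41823]
reciprocity: (18547/41823) = -1·(41823/18547) since 18547 mod 4 = 3, 41823 mod 4 = 3; sign now +1
(41823/18547) = (4729/18547)   [reduce mod 18547]
reciprocity: (4729/18547) = +1·(18547/4729) since 4729 mod 4 = 1, 18547 mod 4 = 3; sign now +1
(18547/4729) = (4360/4729)   [reduce mod 4729]
4360 = 2^3·545; (2/4729) = +1 since 4729 mod 8 = 1, so (4360/4729) = (+1)^3·(545/4729); sign now +1
reciprocity: (545/4729) = +1·(4729/545) since 545 mod 4 = 1, 4729 mod 4 = 1; sign now +1
(4729/545) = (369/545)   [reduce mod 545]
reciprocity: (369/545) = +1·(545/369) since 369 mod 4 = 1, 545 mod 4 = 1; sign now +1
(545/369) = (176/369)   [reduce mod 369]
176 = 2^4·11; (2/369) = +1 since 369 mod 8 = 1, so (176/369) = (+1)^4·(11/369); sign now +1
reciprocity: (11/369) = +1·(369/11) since 11 mod 4 = 3, 369 mod 4 = 1; sign now +1
(369/11) = (6/11)   [reduce mod 11]
6 = 2^1·3; (2/11) = -1 since 11 mod 8 = 3, so (6/11) = (-1)^1·(3/11); sign now -1
reciprocity: (3/11) = -1·(11/3) since 3 mod 4 = 3, 11 mod 4 = 3; sign now +1
(11/3) = (2/3)   [reduce mod 3]
2 = 2^1·1; (2/3) = -1 since 3 mod 8 = 3, so (2/3) = (-1)^1·(1/3); sign now -1
(1/3) = 1; final value = sign = -1

-1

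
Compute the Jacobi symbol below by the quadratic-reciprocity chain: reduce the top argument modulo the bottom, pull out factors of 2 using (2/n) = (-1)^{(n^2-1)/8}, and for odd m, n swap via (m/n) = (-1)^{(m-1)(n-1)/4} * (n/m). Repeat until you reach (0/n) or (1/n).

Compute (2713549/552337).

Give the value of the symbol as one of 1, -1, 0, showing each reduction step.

1

(2713549/552337): 2713549 mod 552337 = 504201, so (2713549/552337) = (504201/552337)
flip (504201/552337) -> (552337/504201): both odd, 504201 mod 4 = 1, 552337 mod 4 = 1, so the flip contributes +1; sign now +1
(552337/504201): 552337 mod 504201 = 48136, so (552337/504201) = (48136/504201)
factor out 2^3: 48136 = 2^3·6017; with 504201 mod 8 = 1, (2/504201) = +1; sign now +1; continue with (6017/504201)
flip (6017/504201) -> (504201/6017): both odd, 6017 mod 4 = 1, 504201 mod 4 = 1, so the flip contributes +1; sign now +1
(504201/6017): 504201 mod 6017 = 4790, so (504201/6017) = (4790/6017)
factor out 2^1: 4790 = 2^1·2395; with 6017 mod 8 = 1, (2/6017) = +1; sign now +1; continue with (2395/6017)
flip (2395/6017) -> (6017/2395): both odd, 2395 mod 4 = 3, 6017 mod 4 = 1, so the flip contributes +1; sign now +1
(6017/2395): 6017 mod 2395 = 1227, so (6017/2395) = (1227/2395)
flip (1227/2395) -> (2395/1227): both odd, 1227 mod 4 = 3, 2395 mod 4 = 3, so the flip contributes -1; sign now -1
(2395/1227): 2395 mod 1227 = 1168, so (2395/1227) = (1168/1227)
factor out 2^4: 1168 = 2^4·73; with 1227 mod 8 = 3, (2/1227) = -1; sign now -1; continue with (73/1227)
flip (73/1227) -> (1227/73): both odd, 73 mod 4 = 1, 1227 mod 4 = 3, so the flip contributes +1; sign now -1
(1227/73): 1227 mod 73 = 59, so (1227/73) = (59/73)
flip (59/73) -> (73/59): both odd, 59 mod 4 = 3, 73 mod 4 = 1, so the flip contributes +1; sign now -1
(73/59): 73 mod 59 = 14, so (73/59) = (14/59)
factor out 2^1: 14 = 2^1·7; with 59 mod 8 = 3, (2/59) = -1; sign now +1; continue with (7/59)
flip (7/59) -> (59/7): both odd, 7 mod 4 = 3, 59 mod 4 = 3, so the flip contributes -1; sign now -1
(59/7): 59 mod 7 = 3, so (59/7) = (3/7)
flip (3/7) -> (7/3): both odd, 3 mod 4 = 3, 7 mod 4 = 3, so the flip contributes -1; sign now +1
(7/3): 7 mod 3 = 1, so (7/3) = (1/3)
reached (1/3) = 1, so the symbol is +1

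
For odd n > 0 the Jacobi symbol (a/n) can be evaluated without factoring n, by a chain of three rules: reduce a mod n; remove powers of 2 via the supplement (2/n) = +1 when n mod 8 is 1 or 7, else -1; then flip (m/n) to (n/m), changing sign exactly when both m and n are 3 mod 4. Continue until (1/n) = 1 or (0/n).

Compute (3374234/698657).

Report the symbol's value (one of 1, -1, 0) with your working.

1

(3374234/698657) = (579606/698657)   [reduce mod 698657]
579606 = 2^1·289803; (2/698657) = +1 since 698657 mod 8 = 1, so (579606/698657) = (+1)^1·(289803/698657); sign now +1
reciprocity: (289803/698657) = +1·(698657/289803) since 289803 mod 4 = 3, 698657 mod 4 = 1; sign now +1
(698657/289803) = (119051/289803)   [reduce mod 289803]
reciprocity: (119051/289803) = -1·(289803/119051) since 119051 mod 4 = 3, 289803 mod 4 = 3; sign now -1
(289803/119051) = (51701/119051)   [reduce mod 119051]
reciprocity: (51701/119051) = +1·(119051/51701) since 51701 mod 4 = 1, 119051 mod 4 = 3; sign now -1
(119051/51701) = (15649/51701)   [reduce mod 51701]
reciprocity: (15649/51701) = +1·(51701/15649) since 15649 mod 4 = 1, 51701 mod 4 = 1; sign now -1
(51701/15649) = (4754/15649)   [reduce mod 15649]
4754 = 2^1·2377; (2/15649) = +1 since 15649 mod 8 = 1, so (4754/15649) = (+1)^1·(2377/15649); sign now -1
reciprocity: (2377/15649) = +1·(15649/2377) since 2377 mod 4 = 1, 15649 mod 4 = 1; sign now -1
(15649/2377) = (1387/2377)   [reduce mod 2377]
reciprocity: (1387/2377) = +1·(2377/1387) since 1387 mod 4 = 3, 2377 mod 4 = 1; sign now -1
(2377/1387) = (990/1387)   [reduce mod 1387]
990 = 2^1·495; (2/1387) = -1 since 1387 mod 8 = 3, so (990/1387) = (-1)^1·(495/1387); sign now +1
reciprocity: (495/1387) = -1·(1387/495) since 495 mod 4 = 3, 1387 mod 4 = 3; sign now -1
(1387/495) = (397/495)   [reduce mod 495]
reciprocity: (397/495) = +1·(495/397) since 397 mod 4 = 1, 495 mod 4 = 3; sign now -1
(495/397) = (98/397)   [reduce mod 397]
98 = 2^1·49; (2/397) = -1 since 397 mod 8 = 5, so (98/397) = (-1)^1·(49/397); sign now +1
reciprocity: (49/397) = +1·(397/49) since 49 mod 4 = 1, 397 mod 4 = 1; sign now +1
(397/49) = (5/49)   [reduce mod 49]
reciprocity: (5/49) = +1·(49/5) since 5 mod 4 = 1, 49 mod 4 = 1; sign now +1
(49/5) = (4/5)   [reduce mod 5]
4 = 2^2·1; (2/5) = -1 since 5 mod 8 = 5, so (4/5) = (-1)^2·(1/5); sign now +1
(1/5) = 1; final value = sign = +1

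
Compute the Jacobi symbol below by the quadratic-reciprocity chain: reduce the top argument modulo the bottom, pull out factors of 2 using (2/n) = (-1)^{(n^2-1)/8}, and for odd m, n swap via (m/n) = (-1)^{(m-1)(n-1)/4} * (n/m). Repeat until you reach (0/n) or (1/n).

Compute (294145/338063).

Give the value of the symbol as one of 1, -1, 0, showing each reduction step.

reciprocity: (294145/338063) = +1·(338063/294145) since 294145 mod 4 = 1, 338063 mod 4 = 3; sign now +1
(338063/294145) = (43918/294145)   [reduce mod 294145]
43918 = 2^1·21959; (2/294145) = +1 since 294145 mod 8 = 1, so (43918/294145) = (+1)^1·(21959/294145); sign now +1
reciprocity: (21959/294145) = +1·(294145/21959) since 21959 mod 4 = 3, 294145 mod 4 = 1; sign now +1
(294145/21959) = (8678/21959)   [reduce mod 21959]
8678 = 2^1·4339; (2/21959) = +1 since 21959 mod 8 = 7, so (8678/21959) = (+1)^1·(4339/21959); sign now +1
reciprocity: (4339/21959) = -1·(21959/4339) since 4339 mod 4 = 3, 21959 mod 4 = 3; sign now -1
(21959/4339) = (264/4339)   [reduce mod 4339]
264 = 2^3·33; (2/4339) = -1 since 4339 mod 8 = 3, so (264/4339) = (-1)^3·(33/4339); sign now +1
reciprocity: (33/4339) = +1·(4339/33) since 33 mod 4 = 1, 4339 mod 4 = 3; sign now +1
(4339/33) = (16/33)   [reduce mod 33]
16 = 2^4·1; (2/33) = +1 since 33 mod 8 = 1, so (16/33) = (+1)^4·(1/33); sign now +1
(1/33) = 1; final value = sign = +1

1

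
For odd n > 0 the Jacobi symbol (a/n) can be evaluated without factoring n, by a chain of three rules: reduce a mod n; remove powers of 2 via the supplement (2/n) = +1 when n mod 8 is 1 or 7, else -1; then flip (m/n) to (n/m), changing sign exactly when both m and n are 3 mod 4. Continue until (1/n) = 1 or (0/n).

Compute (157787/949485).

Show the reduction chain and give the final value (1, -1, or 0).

1

reciprocity: (157787/949485) = +1·(949485/157787) since 157787 mod 4 = 3, 949485 mod 4 = 1; sign now +1
(949485/157787) = (2763/157787)   [reduce mod 157787]
reciprocity: (2763/157787) = -1·(157787/2763) since 2763 mod 4 = 3, 157787 mod 4 = 3; sign now -1
(157787/2763) = (296/2763)   [reduce mod 2763]
296 = 2^3·37; (2/2763) = -1 since 2763 mod 8 = 3, so (296/2763) = (-1)^3·(37/2763); sign now +1
reciprocity: (37/2763) = +1·(2763/37) since 37 mod 4 = 1, 2763 mod 4 = 3; sign now +1
(2763/37) = (25/37)   [reduce mod 37]
reciprocity: (25/37) = +1·(37/25) since 25 mod 4 = 1, 37 mod 4 = 1; sign now +1
(37/25) = (12/25)   [reduce mod 25]
12 = 2^2·3; (2/25) = +1 since 25 mod 8 = 1, so (12/25) = (+1)^2·(3/25); sign now +1
reciprocity: (3/25) = +1·(25/3) since 3 mod 4 = 3, 25 mod 4 = 1; sign now +1
(25/3) = (1/3)   [reduce mod 3]
(1/3) = 1; final value = sign = +1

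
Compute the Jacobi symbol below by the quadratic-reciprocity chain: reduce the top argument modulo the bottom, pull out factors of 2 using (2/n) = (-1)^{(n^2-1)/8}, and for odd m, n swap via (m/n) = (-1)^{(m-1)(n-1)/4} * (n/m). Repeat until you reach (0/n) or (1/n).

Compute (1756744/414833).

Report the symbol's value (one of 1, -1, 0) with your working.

1

(1756744/414833) = (97412/414833)   [reduce mod 414833]
97412 = 2^2·24353; (2/414833) = +1 since 414833 mod 8 = 1, so (97412/414833) = (+1)^2·(24353/414833); sign now +1
reciprocity: (24353/414833) = +1·(414833/24353) since 24353 mod 4 = 1, 414833 mod 4 = 1; sign now +1
(414833/24353) = (832/24353)   [reduce mod 24353]
832 = 2^6·13; (2/24353) = +1 since 24353 mod 8 = 1, so (832/24353) = (+1)^6·(13/24353); sign now +1
reciprocity: (13/24353) = +1·(24353/13) since 13 mod 4 = 1, 24353 mod 4 = 1; sign now +1
(24353/13) = (4/13)   [reduce mod 13]
4 = 2^2·1; (2/13) = -1 since 13 mod 8 = 5, so (4/13) = (-1)^2·(1/13); sign now +1
(1/13) = 1; final value = sign = +1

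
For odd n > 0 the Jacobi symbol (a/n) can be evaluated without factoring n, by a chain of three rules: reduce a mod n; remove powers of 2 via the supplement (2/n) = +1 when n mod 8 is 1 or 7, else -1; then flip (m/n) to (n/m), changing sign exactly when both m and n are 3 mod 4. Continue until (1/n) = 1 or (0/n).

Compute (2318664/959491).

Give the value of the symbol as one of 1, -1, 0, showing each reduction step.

-1

(2318664/959491) = (399682/959491)   [reduce mod 959491]
399682 = 2^1·199841; (2/959491) = -1 since 959491 mod 8 = 3, so (399682/959491) = (-1)^1·(199841/959491); sign now -1
reciprocity: (199841/959491) = +1·(959491/199841) since 199841 mod 4 = 1, 959491 mod 4 = 3; sign now -1
(959491/199841) = (160127/199841)   [reduce mod 199841]
reciprocity: (160127/199841) = +1·(199841/160127) since 160127 mod 4 = 3, 199841 mod 4 = 1; sign now -1
(199841/160127) = (39714/160127)   [reduce mod 160127]
39714 = 2^1·19857; (2/160127) = +1 since 160127 mod 8 = 7, so (39714/160127) = (+1)^1·(19857/160127); sign now -1
reciprocity: (19857/160127) = +1·(160127/19857) since 19857 mod 4 = 1, 160127 mod 4 = 3; sign now -1
(160127/19857) = (1271/19857)   [reduce mod 19857]
reciprocity: (1271/19857) = +1·(19857/1271) since 1271 mod 4 = 3, 19857 mod 4 = 1; sign now -1
(19857/1271) = (792/1271)   [reduce mod 1271]
792 = 2^3·99; (2/1271) = +1 since 1271 mod 8 = 7, so (792/1271) = (+1)^3·(99/1271); sign now -1
reciprocity: (99/1271) = -1·(1271/99) since 99 mod 4 = 3, 1271 mod 4 = 3; sign now +1
(1271/99) = (83/99)   [reduce mod 99]
reciprocity: (83/99) = -1·(99/83) since 83 mod 4 = 3, 99 mod 4 = 3; sign now -1
(99/83) = (16/83)   [reduce mod 83]
16 = 2^4·1; (2/83) = -1 since 83 mod 8 = 3, so (16/83) = (-1)^4·(1/83); sign now -1
(1/83) = 1; final value = sign = -1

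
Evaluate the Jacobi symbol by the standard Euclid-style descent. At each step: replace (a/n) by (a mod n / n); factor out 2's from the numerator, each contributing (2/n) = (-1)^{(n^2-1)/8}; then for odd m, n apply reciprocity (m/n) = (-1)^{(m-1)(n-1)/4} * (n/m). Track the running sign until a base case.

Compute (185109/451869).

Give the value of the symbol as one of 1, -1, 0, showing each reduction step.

flip (185109/451869) -> (451869/185109): both odd, 185109 mod 4 = 1, 451869 mod 4 = 1, so the flip contributes +1; sign now +1
(451869/185109): 451869 mod 185109 = 81651, so (451869/185109) = (81651/185109)
flip (81651/185109) -> (185109/81651): both odd, 81651 mod 4 = 3, 185109 mod 4 = 1, so the flip contributes +1; sign now +1
(185109/81651): 185109 mod 81651 = 21807, so (185109/81651) = (21807/81651)
flip (21807/81651) -> (81651/21807): both odd, 21807 mod 4 = 3, 81651 mod 4 = 3, so the flip contributes -1; sign now -1
(81651/21807): 81651 mod 21807 = 16230, so (81651/21807) = (16230/21807)
factor out 2^1: 16230 = 2^1·8115; with 21807 mod 8 = 7, (2/21807) = +1; sign now -1; continue with (8115/21807)
flip (8115/21807) -> (21807/8115): both odd, 8115 mod 4 = 3, 21807 mod 4 = 3, so the flip contributes -1; sign now +1
(21807/8115): 21807 mod 8115 = 5577, so (21807/8115) = (5577/8115)
flip (5577/8115) -> (8115/5577): both odd, 5577 mod 4 = 1, 8115 mod 4 = 3, so the flip contributes +1; sign now +1
(8115/5577): 8115 mod 5577 = 2538, so (8115/5577) = (2538/5577)
factor out 2^1: 2538 = 2^1·1269; with 5577 mod 8 = 1, (2/5577) = +1; sign now +1; continue with (1269/5577)
flip (1269/5577) -> (5577/1269): both odd, 1269 mod 4 = 1, 5577 mod 4 = 1, so the flip contributes +1; sign now +1
(5577/1269): 5577 mod 1269 = 501, so (5577/1269) = (501/1269)
flip (501/1269) -> (1269/501): both odd, 501 mod 4 = 1, 1269 mod 4 = 1, so the flip contributes +1; sign now +1
(1269/501): 1269 mod 501 = 267, so (1269/501) = (267/501)
flip (267/501) -> (501/267): both odd, 267 mod 4 = 3, 501 mod 4 = 1, so the flip contributes +1; sign now +1
(501/267): 501 mod 267 = 234, so (501/267) = (234/267)
factor out 2^1: 234 = 2^1·117; with 267 mod 8 = 3, (2/267) = -1; sign now -1; continue with (117/267)
flip (117/267) -> (267/117): both odd, 117 mod 4 = 1, 267 mod 4 = 3, so the flip contributes +1; sign now -1
(267/117): 267 mod 117 = 33, so (267/117) = (33/117)
flip (33/117) -> (117/33): both odd, 33 mod 4 = 1, 117 mod 4 = 1, so the flip contributes +1; sign now -1
(117/33): 117 mod 33 = 18, so (117/33) = (18/33)
factor out 2^1: 18 = 2^1·9; with 33 mod 8 = 1, (2/33) = +1; sign now -1; continue with (9/33)
flip (9/33) -> (33/9): both odd, 9 mod 4 = 1, 33 mod 4 = 1, so the flip contributes +1; sign now -1
(33/9): 33 mod 9 = 6, so (33/9) = (6/9)
factor out 2^1: 6 = 2^1·3; with 9 mod 8 = 1, (2/9) = +1; sign now -1; continue with (3/9)
flip (3/9) -> (9/3): both odd, 3 mod 4 = 3, 9 mod 4 = 1, so the flip contributes +1; sign now -1
(9/3): 9 mod 3 = 0, so (9/3) = (0/3)
reached (0/3); gcd(a, n) > 1, so (0/3) = 0 and the symbol is 0

0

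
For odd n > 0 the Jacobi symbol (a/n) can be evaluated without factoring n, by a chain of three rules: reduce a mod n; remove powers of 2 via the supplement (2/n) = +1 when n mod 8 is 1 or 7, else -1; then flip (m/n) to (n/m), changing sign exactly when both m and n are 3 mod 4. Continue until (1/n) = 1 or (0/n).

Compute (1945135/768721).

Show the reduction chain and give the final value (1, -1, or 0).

(1945135/768721): 1945135 mod 768721 = 407693, so (1945135/768721) = (407693/768721)
flip (407693/768721) -> (768721/407693): both odd, 407693 mod 4 = 1, 768721 mod 4 = 1, so the flip contributes +1; sign now +1
(768721/407693): 768721 mod 407693 = 361028, so (768721/407693) = (361028/407693)
factor out 2^2: 361028 = 2^2·90257; with 407693 mod 8 = 5, (2/407693) = -1; sign now +1; continue with (90257/407693)
flip (90257/407693) -> (407693/90257): both odd, 90257 mod 4 = 1, 407693 mod 4 = 1, so the flip contributes +1; sign now +1
(407693/90257): 407693 mod 90257 = 46665, so (407693/90257) = (46665/90257)
flip (46665/90257) -> (90257/46665): both odd, 46665 mod 4 = 1, 90257 mod 4 = 1, so the flip contributes +1; sign now +1
(90257/46665): 90257 mod 46665 = 43592, so (90257/46665) = (43592/46665)
factor out 2^3: 43592 = 2^3·5449; with 46665 mod 8 = 1, (2/46665) = +1; sign now +1; continue with (5449/46665)
flip (5449/46665) -> (46665/5449): both odd, 5449 mod 4 = 1, 46665 mod 4 = 1, so the flip contributes +1; sign now +1
(46665/5449): 46665 mod 5449 = 3073, so (46665/5449) = (3073/5449)
flip (3073/5449) -> (5449/3073): both odd, 3073 mod 4 = 1, 5449 mod 4 = 1, so the flip contributes +1; sign now +1
(5449/3073): 5449 mod 3073 = 2376, so (5449/3073) = (2376/3073)
factor out 2^3: 2376 = 2^3·297; with 3073 mod 8 = 1, (2/3073) = +1; sign now +1; continue with (297/3073)
flip (297/3073) -> (3073/297): both odd, 297 mod 4 = 1, 3073 mod 4 = 1, so the flip contributes +1; sign now +1
(3073/297): 3073 mod 297 = 103, so (3073/297) = (103/297)
flip (103/297) -> (297/103): both odd, 103 mod 4 = 3, 297 mod 4 = 1, so the flip contributes +1; sign now +1
(297/103): 297 mod 103 = 91, so (297/103) = (91/103)
flip (91/103) -> (103/91): both odd, 91 mod 4 = 3, 103 mod 4 = 3, so the flip contributes -1; sign now -1
(103/91): 103 mod 91 = 12, so (103/91) = (12/91)
factor out 2^2: 12 = 2^2·3; with 91 mod 8 = 3, (2/91) = -1; sign now -1; continue with (3/91)
flip (3/91) -> (91/3): both odd, 3 mod 4 = 3, 91 mod 4 = 3, so the flip contributes -1; sign now +1
(91/3): 91 mod 3 = 1, so (91/3) = (1/3)
reached (1/3) = 1, so the symbol is +1

1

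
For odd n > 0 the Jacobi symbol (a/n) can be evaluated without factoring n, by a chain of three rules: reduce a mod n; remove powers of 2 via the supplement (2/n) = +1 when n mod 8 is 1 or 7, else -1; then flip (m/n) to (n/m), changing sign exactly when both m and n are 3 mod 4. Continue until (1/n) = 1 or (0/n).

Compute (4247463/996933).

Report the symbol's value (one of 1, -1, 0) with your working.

0

(4247463/996933): 4247463 mod 996933 = 259731, so (4247463/996933) = (259731/996933)
flip (259731/996933) -> (996933/259731): both odd, 259731 mod 4 = 3, 996933 mod 4 = 1, so the flip contributes +1; sign now +1
(996933/259731): 996933 mod 259731 = 217740, so (996933/259731) = (217740/259731)
factor out 2^2: 217740 = 2^2·54435; with 259731 mod 8 = 3, (2/259731) = -1; sign now +1; continue with (54435/259731)
flip (54435/259731) -> (259731/54435): both odd, 54435 mod 4 = 3, 259731 mod 4 = 3, so the flip contributes -1; sign now -1
(259731/54435): 259731 mod 54435 = 41991, so (259731/54435) = (41991/54435)
flip (41991/54435) -> (54435/41991): both odd, 41991 mod 4 = 3, 54435 mod 4 = 3, so the flip contributes -1; sign now +1
(54435/41991): 54435 mod 41991 = 12444, so (54435/41991) = (12444/41991)
factor out 2^2: 12444 = 2^2·3111; with 41991 mod 8 = 7, (2/41991) = +1; sign now +1; continue with (3111/41991)
flip (3111/41991) -> (41991/3111): both odd, 3111 mod 4 = 3, 41991 mod 4 = 3, so the flip contributes -1; sign now -1
(41991/3111): 41991 mod 3111 = 1548, so (41991/3111) = (1548/3111)
factor out 2^2: 1548 = 2^2·387; with 3111 mod 8 = 7, (2/3111) = +1; sign now -1; continue with (387/3111)
flip (387/3111) -> (3111/387): both odd, 387 mod 4 = 3, 3111 mod 4 = 3, so the flip contributes -1; sign now +1
(3111/387): 3111 mod 387 = 15, so (3111/387) = (15/387)
flip (15/387) -> (387/15): both odd, 15 mod 4 = 3, 387 mod 4 = 3, so the flip contributes -1; sign now -1
(387/15): 387 mod 15 = 12, so (387/15) = (12/15)
factor out 2^2: 12 = 2^2·3; with 15 mod 8 = 7, (2/15) = +1; sign now -1; continue with (3/15)
flip (3/15) -> (15/3): both odd, 3 mod 4 = 3, 15 mod 4 = 3, so the flip contributes -1; sign now +1
(15/3): 15 mod 3 = 0, so (15/3) = (0/3)
reached (0/3); gcd(a, n) > 1, so (0/3) = 0 and the symbol is 0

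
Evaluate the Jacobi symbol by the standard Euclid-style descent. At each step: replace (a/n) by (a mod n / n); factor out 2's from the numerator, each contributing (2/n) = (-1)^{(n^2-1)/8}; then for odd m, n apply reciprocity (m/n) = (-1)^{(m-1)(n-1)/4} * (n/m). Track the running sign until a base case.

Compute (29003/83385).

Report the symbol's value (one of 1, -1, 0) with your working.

reciprocity: (29003/83385) = +1·(83385/29003) since 29003 mod 4 = 3, 83385 mod 4 = 1; sign now +1
(83385/29003) = (25379/29003)   [reduce mod 29003]
reciprocity: (25379/29003) = -1·(29003/25379) since 25379 mod 4 = 3, 29003 mod 4 = 3; sign now -1
(29003/25379) = (3624/25379)   [reduce mod 25379]
3624 = 2^3·453; (2/25379) = -1 since 25379 mod 8 = 3, so (3624/25379) = (-1)^3·(453/25379); sign now +1
reciprocity: (453/25379) = +1·(25379/453) since 453 mod 4 = 1, 25379 mod 4 = 3; sign now +1
(25379/453) = (11/453)   [reduce mod 453]
reciprocity: (11/453) = +1·(453/11) since 11 mod 4 = 3, 453 mod 4 = 1; sign now +1
(453/11) = (2/11)   [reduce mod 11]
2 = 2^1·1; (2/11) = -1 since 11 mod 8 = 3, so (2/11) = (-1)^1·(1/11); sign now -1
(1/11) = 1; final value = sign = -1

-1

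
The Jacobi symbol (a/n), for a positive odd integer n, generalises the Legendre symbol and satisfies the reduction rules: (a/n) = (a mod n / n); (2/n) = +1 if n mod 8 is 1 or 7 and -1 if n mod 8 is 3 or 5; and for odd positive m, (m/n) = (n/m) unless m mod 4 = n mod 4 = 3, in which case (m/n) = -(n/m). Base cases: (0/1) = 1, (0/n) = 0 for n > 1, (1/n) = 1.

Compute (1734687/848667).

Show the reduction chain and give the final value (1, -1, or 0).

(1734687/848667): 1734687 mod 848667 = 37353, so (1734687/848667) = (37353/848667)
flip (37353/848667) -> (848667/37353): both odd, 37353 mod 4 = 1, 848667 mod 4 = 3, so the flip contributes +1; sign now +1
(848667/37353): 848667 mod 37353 = 26901, so (848667/37353) = (26901/37353)
flip (26901/37353) -> (37353/26901): both odd, 26901 mod 4 = 1, 37353 mod 4 = 1, so the flip contributes +1; sign now +1
(37353/26901): 37353 mod 26901 = 10452, so (37353/26901) = (10452/26901)
factor out 2^2: 10452 = 2^2·2613; with 26901 mod 8 = 5, (2/26901) = -1; sign now +1; continue with (2613/26901)
flip (2613/26901) -> (26901/2613): both odd, 2613 mod 4 = 1, 26901 mod 4 = 1, so the flip contributes +1; sign now +1
(26901/2613): 26901 mod 2613 = 771, so (26901/2613) = (771/2613)
flip (771/2613) -> (2613/771): both odd, 771 mod 4 = 3, 2613 mod 4 = 1, so the flip contributes +1; sign now +1
(2613/771): 2613 mod 771 = 300, so (2613/771) = (300/771)
factor out 2^2: 300 = 2^2·75; with 771 mod 8 = 3, (2/771) = -1; sign now +1; continue with (75/771)
flip (75/771) -> (771/75): both odd, 75 mod 4 = 3, 771 mod 4 = 3, so the flip contributes -1; sign now -1
(771/75): 771 mod 75 = 21, so (771/75) = (21/75)
flip (21/75) -> (75/21): both odd, 21 mod 4 = 1, 75 mod 4 = 3, so the flip contributes +1; sign now -1
(75/21): 75 mod 21 = 12, so (75/21) = (12/21)
factor out 2^2: 12 = 2^2·3; with 21 mod 8 = 5, (2/21) = -1; sign now -1; continue with (3/21)
flip (3/21) -> (21/3): both odd, 3 mod 4 = 3, 21 mod 4 = 1, so the flip contributes +1; sign now -1
(21/3): 21 mod 3 = 0, so (21/3) = (0/3)
reached (0/3); gcd(a, n) > 1, so (0/3) = 0 and the symbol is 0

0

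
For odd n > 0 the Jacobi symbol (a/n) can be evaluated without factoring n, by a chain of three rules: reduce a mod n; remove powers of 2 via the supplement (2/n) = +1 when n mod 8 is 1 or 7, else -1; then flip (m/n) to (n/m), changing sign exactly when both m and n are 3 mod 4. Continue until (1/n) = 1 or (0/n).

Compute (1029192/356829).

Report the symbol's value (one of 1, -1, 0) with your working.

0

(1029192/356829): 1029192 mod 356829 = 315534, so (1029192/356829) = (315534/356829)
factor out 2^1: 315534 = 2^1·157767; with 356829 mod 8 = 5, (2/356829) = -1; sign now -1; continue with (157767/356829)
flip (157767/356829) -> (356829/157767): both odd, 157767 mod 4 = 3, 356829 mod 4 = 1, so the flip contributes +1; sign now -1
(356829/157767): 356829 mod 157767 = 41295, so (356829/157767) = (41295/157767)
flip (41295/157767) -> (157767/41295): both odd, 41295 mod 4 = 3, 157767 mod 4 = 3, so the flip contributes -1; sign now +1
(157767/41295): 157767 mod 41295 = 33882, so (157767/41295) = (33882/41295)
factor out 2^1: 33882 = 2^1·16941; with 41295 mod 8 = 7, (2/41295) = +1; sign now +1; continue with (16941/41295)
flip (16941/41295) -> (41295/16941): both odd, 16941 mod 4 = 1, 41295 mod 4 = 3, so the flip contributes +1; sign now +1
(41295/16941): 41295 mod 16941 = 7413, so (41295/16941) = (7413/16941)
flip (7413/16941) -> (16941/7413): both odd, 7413 mod 4 = 1, 16941 mod 4 = 1, so the flip contributes +1; sign now +1
(16941/7413): 16941 mod 7413 = 2115, so (16941/7413) = (2115/7413)
flip (2115/7413) -> (7413/2115): both odd, 2115 mod 4 = 3, 7413 mod 4 = 1, so the flip contributes +1; sign now +1
(7413/2115): 7413 mod 2115 = 1068, so (7413/2115) = (1068/2115)
factor out 2^2: 1068 = 2^2·267; with 2115 mod 8 = 3, (2/2115) = -1; sign now +1; continue with (267/2115)
flip (267/2115) -> (2115/267): both odd, 267 mod 4 = 3, 2115 mod 4 = 3, so the flip contributes -1; sign now -1
(2115/267): 2115 mod 267 = 246, so (2115/267) = (246/267)
factor out 2^1: 246 = 2^1·123; with 267 mod 8 = 3, (2/267) = -1; sign now +1; continue with (123/267)
flip (123/267) -> (267/123): both odd, 123 mod 4 = 3, 267 mod 4 = 3, so the flip contributes -1; sign now -1
(267/123): 267 mod 123 = 21, so (267/123) = (21/123)
flip (21/123) -> (123/21): both odd, 21 mod 4 = 1, 123 mod 4 = 3, so the flip contributes +1; sign now -1
(123/21): 123 mod 21 = 18, so (123/21) = (18/21)
factor out 2^1: 18 = 2^1·9; with 21 mod 8 = 5, (2/21) = -1; sign now +1; continue with (9/21)
flip (9/21) -> (21/9): both odd, 9 mod 4 = 1, 21 mod 4 = 1, so the flip contributes +1; sign now +1
(21/9): 21 mod 9 = 3, so (21/9) = (3/9)
flip (3/9) -> (9/3): both odd, 3 mod 4 = 3, 9 mod 4 = 1, so the flip contributes +1; sign now +1
(9/3): 9 mod 3 = 0, so (9/3) = (0/3)
reached (0/3); gcd(a, n) > 1, so (0/3) = 0 and the symbol is 0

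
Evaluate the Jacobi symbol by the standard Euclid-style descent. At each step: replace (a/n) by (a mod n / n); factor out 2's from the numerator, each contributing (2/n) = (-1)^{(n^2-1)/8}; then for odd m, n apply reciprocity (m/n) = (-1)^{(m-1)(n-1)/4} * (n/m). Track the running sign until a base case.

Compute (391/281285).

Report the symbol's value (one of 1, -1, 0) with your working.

reciprocity: (391/281285) = +1·(281285/391) since 391 mod 4 = 3, 281285 mod 4 = 1; sign now +1
(281285/391) = (156/391)   [reduce mod 391]
156 = 2^2·39; (2/391) = +1 since 391 mod 8 = 7, so (156/391) = (+1)^2·(39/391); sign now +1
reciprocity: (39/391) = -1·(391/39) since 39 mod 4 = 3, 391 mod 4 = 3; sign now -1
(391/39) = (1/39)   [reduce mod 39]
(1/39) = 1; final value = sign = -1

-1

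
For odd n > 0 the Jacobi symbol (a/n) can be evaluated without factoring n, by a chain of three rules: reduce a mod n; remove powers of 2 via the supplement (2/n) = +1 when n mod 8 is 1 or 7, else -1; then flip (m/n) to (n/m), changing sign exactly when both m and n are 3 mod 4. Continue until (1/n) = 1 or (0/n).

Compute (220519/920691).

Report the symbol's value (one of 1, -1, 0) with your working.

flip (220519/920691) -> (920691/220519): both odd, 220519 mod 4 = 3, 920691 mod 4 = 3, so the flip contributes -1; sign now -1
(920691/220519): 920691 mod 220519 = 38615, so (920691/220519) = (38615/220519)
flip (38615/220519) -> (220519/38615): both odd, 38615 mod 4 = 3, 220519 mod 4 = 3, so the flip contributes -1; sign now +1
(220519/38615): 220519 mod 38615 = 27444, so (220519/38615) = (27444/38615)
factor out 2^2: 27444 = 2^2·6861; with 38615 mod 8 = 7, (2/38615) = +1; sign now +1; continue with (6861/38615)
flip (6861/38615) -> (38615/6861): both odd, 6861 mod 4 = 1, 38615 mod 4 = 3, so the flip contributes +1; sign now +1
(38615/6861): 38615 mod 6861 = 4310, so (38615/6861) = (4310/6861)
factor out 2^1: 4310 = 2^1·2155; with 6861 mod 8 = 5, (2/6861) = -1; sign now -1; continue with (2155/6861)
flip (2155/6861) -> (6861/2155): both odd, 2155 mod 4 = 3, 6861 mod 4 = 1, so the flip contributes +1; sign now -1
(6861/2155): 6861 mod 2155 = 396, so (6861/2155) = (396/2155)
factor out 2^2: 396 = 2^2·99; with 2155 mod 8 = 3, (2/2155) = -1; sign now -1; continue with (99/2155)
flip (99/2155) -> (2155/99): both odd, 99 mod 4 = 3, 2155 mod 4 = 3, so the flip contributes -1; sign now +1
(2155/99): 2155 mod 99 = 76, so (2155/99) = (76/99)
factor out 2^2: 76 = 2^2·19; with 99 mod 8 = 3, (2/99) = -1; sign now +1; continue with (19/99)
flip (19/99) -> (99/19): both odd, 19 mod 4 = 3, 99 mod 4 = 3, so the flip contributes -1; sign now -1
(99/19): 99 mod 19 = 4, so (99/19) = (4/19)
factor out 2^2: 4 = 2^2·1; with 19 mod 8 = 3, (2/19) = -1; sign now -1; continue with (1/19)
reached (1/19) = 1, so the symbol is -1

-1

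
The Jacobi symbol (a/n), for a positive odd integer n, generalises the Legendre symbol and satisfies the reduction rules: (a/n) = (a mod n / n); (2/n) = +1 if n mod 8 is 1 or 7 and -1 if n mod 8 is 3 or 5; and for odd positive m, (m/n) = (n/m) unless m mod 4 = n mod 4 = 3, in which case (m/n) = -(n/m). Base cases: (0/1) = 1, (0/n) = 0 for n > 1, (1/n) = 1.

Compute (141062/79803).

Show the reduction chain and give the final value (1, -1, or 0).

-1

(141062/79803): 141062 mod 79803 = 61259, so (141062/79803) = (61259/79803)
flip (61259/79803) -> (79803/61259): both odd, 61259 mod 4 = 3, 79803 mod 4 = 3, so the flip contributes -1; sign now -1
(79803/61259): 79803 mod 61259 = 18544, so (79803/61259) = (18544/61259)
factor out 2^4: 18544 = 2^4·1159; with 61259 mod 8 = 3, (2/61259) = -1; sign now -1; continue with (1159/61259)
flip (1159/61259) -> (61259/1159): both odd, 1159 mod 4 = 3, 61259 mod 4 = 3, so the flip contributes -1; sign now +1
(61259/1159): 61259 mod 1159 = 991, so (61259/1159) = (991/1159)
flip (991/1159) -> (1159/991): both odd, 991 mod 4 = 3, 1159 mod 4 = 3, so the flip contributes -1; sign now -1
(1159/991): 1159 mod 991 = 168, so (1159/991) = (168/991)
factor out 2^3: 168 = 2^3·21; with 991 mod 8 = 7, (2/991) = +1; sign now -1; continue with (21/991)
flip (21/991) -> (991/21): both odd, 21 mod 4 = 1, 991 mod 4 = 3, so the flip contributes +1; sign now -1
(991/21): 991 mod 21 = 4, so (991/21) = (4/21)
factor out 2^2: 4 = 2^2·1; with 21 mod 8 = 5, (2/21) = -1; sign now -1; continue with (1/21)
reached (1/21) = 1, so the symbol is -1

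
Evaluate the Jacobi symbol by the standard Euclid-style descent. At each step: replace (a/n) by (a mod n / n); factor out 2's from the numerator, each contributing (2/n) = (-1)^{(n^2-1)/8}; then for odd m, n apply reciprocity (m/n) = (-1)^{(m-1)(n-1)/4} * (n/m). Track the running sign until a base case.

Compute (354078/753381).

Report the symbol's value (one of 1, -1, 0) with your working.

0

factor out 2^1: 354078 = 2^1·177039; with 753381 mod 8 = 5, (2/753381) = -1; sign now -1; continue with (177039/753381)
flip (177039/753381) -> (753381/177039): both odd, 177039 mod 4 = 3, 753381 mod 4 = 1, so the flip contributes +1; sign now -1
(753381/177039): 753381 mod 177039 = 45225, so (753381/177039) = (45225/177039)
flip (45225/177039) -> (177039/45225): both odd, 45225 mod 4 = 1, 177039 mod 4 = 3, so the flip contributes +1; sign now -1
(177039/45225): 177039 mod 45225 = 41364, so (177039/45225) = (41364/45225)
factor out 2^2: 41364 = 2^2·10341; with 45225 mod 8 = 1, (2/45225) = +1; sign now -1; continue with (10341/45225)
flip (10341/45225) -> (45225/10341): both odd, 10341 mod 4 = 1, 45225 mod 4 = 1, so the flip contributes +1; sign now -1
(45225/10341): 45225 mod 10341 = 3861, so (45225/10341) = (3861/10341)
flip (3861/10341) -> (10341/3861): both odd, 3861 mod 4 = 1, 10341 mod 4 = 1, so the flip contributes +1; sign now -1
(10341/3861): 10341 mod 3861 = 2619, so (10341/3861) = (2619/3861)
flip (2619/3861) -> (3861/2619): both odd, 2619 mod 4 = 3, 3861 mod 4 = 1, so the flip contributes +1; sign now -1
(3861/2619): 3861 mod 2619 = 1242, so (3861/2619) = (1242/2619)
factor out 2^1: 1242 = 2^1·621; with 2619 mod 8 = 3, (2/2619) = -1; sign now +1; continue with (621/2619)
flip (621/2619) -> (2619/621): both odd, 621 mod 4 = 1, 2619 mod 4 = 3, so the flip contributes +1; sign now +1
(2619/621): 2619 mod 621 = 135, so (2619/621) = (135/621)
flip (135/621) -> (621/135): both odd, 135 mod 4 = 3, 621 mod 4 = 1, so the flip contributes +1; sign now +1
(621/135): 621 mod 135 = 81, so (621/135) = (81/135)
flip (81/135) -> (135/81): both odd, 81 mod 4 = 1, 135 mod 4 = 3, so the flip contributes +1; sign now +1
(135/81): 135 mod 81 = 54, so (135/81) = (54/81)
factor out 2^1: 54 = 2^1·27; with 81 mod 8 = 1, (2/81) = +1; sign now +1; continue with (27/81)
flip (27/81) -> (81/27): both odd, 27 mod 4 = 3, 81 mod 4 = 1, so the flip contributes +1; sign now +1
(81/27): 81 mod 27 = 0, so (81/27) = (0/27)
reached (0/27); gcd(a, n) > 1, so (0/27) = 0 and the symbol is 0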